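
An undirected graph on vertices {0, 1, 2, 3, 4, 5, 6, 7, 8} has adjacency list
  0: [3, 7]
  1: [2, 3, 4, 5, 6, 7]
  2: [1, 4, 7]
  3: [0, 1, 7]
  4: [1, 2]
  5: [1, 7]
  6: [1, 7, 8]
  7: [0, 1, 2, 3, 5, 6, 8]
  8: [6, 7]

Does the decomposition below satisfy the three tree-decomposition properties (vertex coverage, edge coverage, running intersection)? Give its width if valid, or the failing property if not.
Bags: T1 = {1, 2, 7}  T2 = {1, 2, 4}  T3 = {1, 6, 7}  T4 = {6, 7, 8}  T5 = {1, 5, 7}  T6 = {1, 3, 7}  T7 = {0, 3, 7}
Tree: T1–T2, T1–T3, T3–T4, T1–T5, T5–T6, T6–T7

Every vertex of G appears in some bag (union = {0, 1, 2, 3, 4, 5, 6, 7, 8}); every edge is covered by a bag; and for each vertex v the set of bags containing v is connected in the bag tree. The decomposition is therefore valid. The largest bag has 3 vertices, so the width is 2.

Yes; width 2.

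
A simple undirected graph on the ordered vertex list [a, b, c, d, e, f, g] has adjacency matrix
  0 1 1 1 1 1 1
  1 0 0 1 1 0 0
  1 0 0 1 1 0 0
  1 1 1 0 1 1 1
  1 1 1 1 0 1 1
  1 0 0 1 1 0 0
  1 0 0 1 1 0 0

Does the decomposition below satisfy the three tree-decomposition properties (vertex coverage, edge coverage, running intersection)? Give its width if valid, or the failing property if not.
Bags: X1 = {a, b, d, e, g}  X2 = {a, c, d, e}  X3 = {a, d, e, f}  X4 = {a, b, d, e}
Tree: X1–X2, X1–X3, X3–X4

No — bags containing vertex b are not connected in the tree.

A tree decomposition must satisfy three properties: every vertex lies in some bag; for every edge, both endpoints lie together in some bag; and for every vertex, the bags containing it form a connected subtree. Here bags containing vertex b are not connected in the tree, so the decomposition is invalid.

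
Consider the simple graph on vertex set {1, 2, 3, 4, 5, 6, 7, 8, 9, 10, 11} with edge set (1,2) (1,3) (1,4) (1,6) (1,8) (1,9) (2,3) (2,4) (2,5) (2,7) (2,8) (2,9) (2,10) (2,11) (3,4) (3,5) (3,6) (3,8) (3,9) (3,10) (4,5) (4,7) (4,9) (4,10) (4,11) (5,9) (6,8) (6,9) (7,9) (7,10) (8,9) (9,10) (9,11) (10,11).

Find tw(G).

A width-4 tree decomposition is:
Bags: B1 = {1, 2, 3, 4, 9}  B2 = {1, 2, 3, 8, 9}  B3 = {2, 3, 4, 5, 9}  B4 = {2, 3, 4, 9, 10}  B5 = {1, 3, 6, 8, 9}  B6 = {2, 4, 7, 9, 10}  B7 = {2, 4, 9, 10, 11}
Tree: B1–B2, B1–B3, B3–B4, B2–B5, B4–B6, B4–B7
Each bag holds 5 vertices, so the decomposition has width 4, which upper-bounds the treewidth. On the other hand G contains the 5-clique {1, 2, 3, 8, 9}. A clique must lie in a single bag of any decomposition, so no decomposition can have width below 4. Combining the bounds, tw(G) = 4.

4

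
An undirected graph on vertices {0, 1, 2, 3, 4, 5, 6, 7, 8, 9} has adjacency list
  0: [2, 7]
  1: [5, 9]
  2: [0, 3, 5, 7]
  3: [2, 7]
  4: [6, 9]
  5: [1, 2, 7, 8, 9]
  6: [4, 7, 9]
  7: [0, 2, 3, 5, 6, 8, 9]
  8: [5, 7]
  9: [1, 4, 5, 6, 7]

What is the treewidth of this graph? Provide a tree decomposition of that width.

Treewidth 2.
One optimal decomposition is:
Bags: B1 = {5, 7, 9}  B2 = {5, 7, 8}  B3 = {2, 5, 7}  B4 = {0, 2, 7}  B5 = {6, 7, 9}  B6 = {1, 5, 9}  B7 = {4, 6, 9}  B8 = {2, 3, 7}
Tree: B1–B2, B1–B3, B3–B4, B1–B5, B1–B6, B5–B7, B4–B8

Each bag holds 3 vertices, so the decomposition has width 2, which upper-bounds the treewidth. For the lower bound, the 3 vertices {1, 5, 9} are pairwise adjacent, and any tree decomposition puts a clique entirely inside one bag — forcing width ≥ 2. The upper and lower bounds meet at 2, so that is the treewidth.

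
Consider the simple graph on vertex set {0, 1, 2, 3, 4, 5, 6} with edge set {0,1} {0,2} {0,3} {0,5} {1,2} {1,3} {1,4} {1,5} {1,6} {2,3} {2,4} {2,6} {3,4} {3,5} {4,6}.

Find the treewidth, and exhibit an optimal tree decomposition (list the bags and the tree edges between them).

The largest bag has 4 vertices, giving width 3; this decomposition certifies tw(G) ≤ 3. On the other hand G contains the 4-clique {0, 1, 2, 3}. A clique must lie in a single bag of any decomposition, so no decomposition can have width below 3. Combining the bounds, tw(G) = 3.

Treewidth 3.
Bags: B1 = {1, 2, 3, 4}  B2 = {0, 1, 2, 3}  B3 = {1, 2, 4, 6}  B4 = {0, 1, 3, 5}
Tree: B1–B2, B1–B3, B2–B4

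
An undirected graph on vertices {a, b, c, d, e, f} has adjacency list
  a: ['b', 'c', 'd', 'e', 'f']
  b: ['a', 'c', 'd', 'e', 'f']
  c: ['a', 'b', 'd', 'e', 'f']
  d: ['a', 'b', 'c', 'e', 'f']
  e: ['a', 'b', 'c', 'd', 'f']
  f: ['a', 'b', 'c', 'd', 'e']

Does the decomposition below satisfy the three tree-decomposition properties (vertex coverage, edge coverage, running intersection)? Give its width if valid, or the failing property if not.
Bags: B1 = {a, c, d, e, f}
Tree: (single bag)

A tree decomposition must satisfy three properties: every vertex lies in some bag; for every edge, both endpoints lie together in some bag; and for every vertex, the bags containing it form a connected subtree. Here vertex b appears in no bag, so the decomposition is invalid.

No — vertex b appears in no bag.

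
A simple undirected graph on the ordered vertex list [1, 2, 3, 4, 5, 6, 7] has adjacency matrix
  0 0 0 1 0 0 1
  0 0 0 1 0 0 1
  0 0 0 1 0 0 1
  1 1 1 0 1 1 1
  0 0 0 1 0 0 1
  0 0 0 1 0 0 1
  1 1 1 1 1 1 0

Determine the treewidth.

A width-2 tree decomposition is:
Bags: B1 = {2, 4, 7}  B2 = {3, 4, 7}  B3 = {4, 6, 7}  B4 = {4, 5, 7}  B5 = {1, 4, 7}
Tree: B1–B2, B1–B3, B3–B4, B1–B5
Every bag has size at most 3, so the width is 3 − 1 = 2 and tw(G) ≤ 2. Conversely, {1, 4, 7} is a clique of size 3, and the vertices of any clique must share a bag in every tree decomposition; so some bag has ≥ 3 vertices and tw(G) ≥ 2. Therefore the treewidth is 2.

2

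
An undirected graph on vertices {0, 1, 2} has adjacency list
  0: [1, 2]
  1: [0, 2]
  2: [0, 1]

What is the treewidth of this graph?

2

A width-2 tree decomposition is:
Bags: B1 = {0, 1, 2}
Tree: (single bag)
With just one bag of size 3, the width is 3 − 1 = 2, so tw(G) ≤ 2. Conversely, {0, 1, 2} is a clique of size 3, and the vertices of any clique must share a bag in every tree decomposition; so some bag has ≥ 3 vertices and tw(G) ≥ 2. Therefore the treewidth is 2.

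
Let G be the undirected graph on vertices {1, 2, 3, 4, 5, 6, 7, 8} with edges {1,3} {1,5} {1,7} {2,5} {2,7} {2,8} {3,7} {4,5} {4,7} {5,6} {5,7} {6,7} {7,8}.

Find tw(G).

2

A width-2 tree decomposition is:
Bags: B1 = {1, 5, 7}  B2 = {2, 5, 7}  B3 = {2, 7, 8}  B4 = {1, 3, 7}  B5 = {5, 6, 7}  B6 = {4, 5, 7}
Tree: B1–B2, B2–B3, B1–B4, B1–B5, B5–B6
The largest bag has 3 vertices, giving width 2; this decomposition certifies tw(G) ≤ 2. On the other hand G contains the 3-clique {2, 7, 8}. A clique must lie in a single bag of any decomposition, so no decomposition can have width below 2. Therefore the treewidth is 2.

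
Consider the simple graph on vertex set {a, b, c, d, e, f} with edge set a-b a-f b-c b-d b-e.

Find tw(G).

1

A width-1 tree decomposition is:
Bags: B1 = {b, d}  B2 = {b, e}  B3 = {a, b}  B4 = {a, f}  B5 = {b, c}
Tree: B1–B2, B1–B3, B3–B4, B3–B5
Every bag has size at most 2, so the width is 2 − 1 = 1 and tw(G) ≤ 1. Since G has at least one edge (e.g. b–d), it is not an edgeless graph, so tw(G) ≥ 1. Combining the bounds, tw(G) = 1.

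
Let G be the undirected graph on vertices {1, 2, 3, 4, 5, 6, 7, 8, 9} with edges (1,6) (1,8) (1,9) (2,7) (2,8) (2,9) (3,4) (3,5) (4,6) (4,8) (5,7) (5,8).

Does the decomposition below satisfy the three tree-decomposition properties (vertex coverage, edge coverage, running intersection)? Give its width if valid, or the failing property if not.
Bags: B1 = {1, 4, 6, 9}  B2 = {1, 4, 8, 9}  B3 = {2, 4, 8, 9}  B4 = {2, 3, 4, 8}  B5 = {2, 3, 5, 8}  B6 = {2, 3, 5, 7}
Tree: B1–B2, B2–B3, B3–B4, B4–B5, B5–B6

Yes; width 3.

Checking the three conditions: (i) the bags cover all of {1, 2, 3, 4, 5, 6, 7, 8, 9}; (ii) for each edge, some bag contains both endpoints; (iii) the bags containing any fixed vertex form a subtree. All hold, so the decomposition is valid with width 4 − 1 = 3.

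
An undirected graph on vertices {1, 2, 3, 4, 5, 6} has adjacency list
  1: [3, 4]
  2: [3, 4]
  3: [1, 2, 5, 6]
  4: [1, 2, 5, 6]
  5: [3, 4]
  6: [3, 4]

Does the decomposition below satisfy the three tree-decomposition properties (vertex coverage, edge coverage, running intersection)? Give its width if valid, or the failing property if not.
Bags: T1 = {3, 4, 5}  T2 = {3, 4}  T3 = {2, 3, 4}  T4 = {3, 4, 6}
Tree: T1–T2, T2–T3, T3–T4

A tree decomposition must satisfy three properties: every vertex lies in some bag; for every edge, both endpoints lie together in some bag; and for every vertex, the bags containing it form a connected subtree. Here vertex 1 appears in no bag, so the decomposition is invalid.

No — vertex 1 appears in no bag.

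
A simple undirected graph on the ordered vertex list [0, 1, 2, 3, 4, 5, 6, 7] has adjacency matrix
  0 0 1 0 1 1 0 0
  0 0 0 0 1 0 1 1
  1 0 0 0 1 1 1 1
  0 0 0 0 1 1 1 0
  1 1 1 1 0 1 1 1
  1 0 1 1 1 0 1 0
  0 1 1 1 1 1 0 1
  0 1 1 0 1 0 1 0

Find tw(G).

3

A width-3 tree decomposition is:
Bags: B1 = {2, 4, 5, 6}  B2 = {2, 4, 6, 7}  B3 = {1, 4, 6, 7}  B4 = {3, 4, 5, 6}  B5 = {0, 2, 4, 5}
Tree: B1–B2, B2–B3, B1–B4, B1–B5
The largest bag has 4 vertices, giving width 3; this decomposition certifies tw(G) ≤ 3. For the lower bound, the 4 vertices {0, 2, 4, 5} are pairwise adjacent, and any tree decomposition puts a clique entirely inside one bag — forcing width ≥ 3. Combining the bounds, tw(G) = 3.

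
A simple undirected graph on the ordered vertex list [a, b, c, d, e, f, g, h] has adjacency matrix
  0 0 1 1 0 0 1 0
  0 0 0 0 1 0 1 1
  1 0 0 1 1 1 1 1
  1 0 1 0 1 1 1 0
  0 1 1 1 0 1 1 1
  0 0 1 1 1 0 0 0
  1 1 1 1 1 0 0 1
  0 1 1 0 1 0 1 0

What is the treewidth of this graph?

A width-3 tree decomposition is:
Bags: B1 = {a, c, d, g}  B2 = {c, d, e, g}  B3 = {c, e, g, h}  B4 = {b, e, g, h}  B5 = {c, d, e, f}
Tree: B1–B2, B2–B3, B3–B4, B2–B5
Each bag holds 4 vertices, so the decomposition has width 3, which upper-bounds the treewidth. For the lower bound, the 4 vertices {c, d, e, g} are pairwise adjacent, and any tree decomposition puts a clique entirely inside one bag — forcing width ≥ 3. Combining the bounds, tw(G) = 3.

3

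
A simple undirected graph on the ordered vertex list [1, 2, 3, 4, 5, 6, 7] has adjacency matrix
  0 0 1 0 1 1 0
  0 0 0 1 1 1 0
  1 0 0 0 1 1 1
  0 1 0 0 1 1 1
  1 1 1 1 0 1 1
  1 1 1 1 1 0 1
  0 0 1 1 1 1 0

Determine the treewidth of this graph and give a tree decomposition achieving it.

Treewidth 3.
One such decomposition:
Bags: B1 = {3, 5, 6, 7}  B2 = {4, 5, 6, 7}  B3 = {1, 3, 5, 6}  B4 = {2, 4, 5, 6}
Tree: B1–B2, B1–B3, B2–B4

Each bag holds 4 vertices, so the decomposition has width 3, which upper-bounds the treewidth. For the lower bound, the 4 vertices {2, 4, 5, 6} are pairwise adjacent, and any tree decomposition puts a clique entirely inside one bag — forcing width ≥ 3. Therefore the treewidth is 3.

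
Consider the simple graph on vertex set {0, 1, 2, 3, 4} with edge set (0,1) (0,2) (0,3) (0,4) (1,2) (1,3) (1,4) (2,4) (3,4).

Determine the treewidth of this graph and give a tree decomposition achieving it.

Treewidth 3.
One such decomposition:
Bags: B1 = {0, 1, 2, 4}  B2 = {0, 1, 3, 4}
Tree: B1–B2

Every bag has size at most 4, so the width is 4 − 1 = 3 and tw(G) ≤ 3. Conversely, {0, 1, 2, 4} is a clique of size 4, and the vertices of any clique must share a bag in every tree decomposition; so some bag has ≥ 4 vertices and tw(G) ≥ 3. Therefore the treewidth is 3.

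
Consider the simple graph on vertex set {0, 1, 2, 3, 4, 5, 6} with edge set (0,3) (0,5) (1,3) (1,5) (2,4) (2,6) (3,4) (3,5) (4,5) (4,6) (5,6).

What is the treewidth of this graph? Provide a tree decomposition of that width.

Every bag has size at most 3, so the width is 3 − 1 = 2 and tw(G) ≤ 2. For the lower bound, the 3 vertices {2, 4, 6} are pairwise adjacent, and any tree decomposition puts a clique entirely inside one bag — forcing width ≥ 2. Hence tw(G) = 2 exactly.

Treewidth 2.
One optimal decomposition is:
Bags: B1 = {4, 5, 6}  B2 = {3, 4, 5}  B3 = {1, 3, 5}  B4 = {0, 3, 5}  B5 = {2, 4, 6}
Tree: B1–B2, B2–B3, B2–B4, B1–B5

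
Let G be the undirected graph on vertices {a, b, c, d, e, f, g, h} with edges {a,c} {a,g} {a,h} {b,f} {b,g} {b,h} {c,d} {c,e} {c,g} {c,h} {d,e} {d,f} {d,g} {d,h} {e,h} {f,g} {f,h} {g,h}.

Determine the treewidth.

A width-3 tree decomposition is:
Bags: B1 = {d, f, g, h}  B2 = {c, d, g, h}  B3 = {b, f, g, h}  B4 = {c, d, e, h}  B5 = {a, c, g, h}
Tree: B1–B2, B1–B3, B2–B4, B2–B5
The largest bag has 4 vertices, giving width 3; this decomposition certifies tw(G) ≤ 3. Conversely, {c, d, g, h} is a clique of size 4, and the vertices of any clique must share a bag in every tree decomposition; so some bag has ≥ 4 vertices and tw(G) ≥ 3. The upper and lower bounds meet at 3, so that is the treewidth.

3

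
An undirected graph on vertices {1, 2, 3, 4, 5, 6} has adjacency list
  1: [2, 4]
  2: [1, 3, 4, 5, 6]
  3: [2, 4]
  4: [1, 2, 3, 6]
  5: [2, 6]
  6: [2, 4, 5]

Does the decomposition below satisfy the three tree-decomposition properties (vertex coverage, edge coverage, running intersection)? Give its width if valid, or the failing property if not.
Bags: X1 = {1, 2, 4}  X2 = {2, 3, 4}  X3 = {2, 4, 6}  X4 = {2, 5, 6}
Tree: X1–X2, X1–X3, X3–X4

Yes; width 2.

Every vertex of G appears in some bag (union = {1, 2, 3, 4, 5, 6}); every edge is covered by a bag; and for each vertex v the set of bags containing v is connected in the bag tree. The decomposition is therefore valid. The largest bag has 3 vertices, so the width is 2.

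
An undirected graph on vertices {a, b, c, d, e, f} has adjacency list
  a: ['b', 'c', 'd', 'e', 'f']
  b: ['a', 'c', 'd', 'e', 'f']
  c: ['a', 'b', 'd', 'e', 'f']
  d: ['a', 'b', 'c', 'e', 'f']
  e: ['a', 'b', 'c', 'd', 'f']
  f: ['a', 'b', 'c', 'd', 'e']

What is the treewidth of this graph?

5

A width-5 tree decomposition is:
Bags: B1 = {a, b, c, d, e, f}
Tree: (single bag)
A single bag containing all 6 vertices is trivially a valid decomposition of width 5. Conversely, {a, b, c, d, e, f} is a clique of size 6, and the vertices of any clique must share a bag in every tree decomposition; so some bag has ≥ 6 vertices and tw(G) ≥ 5. Combining the bounds, tw(G) = 5.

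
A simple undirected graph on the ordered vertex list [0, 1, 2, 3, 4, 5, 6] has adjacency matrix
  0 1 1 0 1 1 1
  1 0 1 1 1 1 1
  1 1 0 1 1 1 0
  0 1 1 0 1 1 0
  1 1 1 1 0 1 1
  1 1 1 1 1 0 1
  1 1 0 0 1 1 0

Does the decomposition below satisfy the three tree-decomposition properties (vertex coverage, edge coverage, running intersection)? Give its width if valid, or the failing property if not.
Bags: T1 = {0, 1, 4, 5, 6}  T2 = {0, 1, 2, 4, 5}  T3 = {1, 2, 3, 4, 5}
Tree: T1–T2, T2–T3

Yes; width 4.

Every vertex of G appears in some bag (union = {0, 1, 2, 3, 4, 5, 6}); every edge is covered by a bag; and for each vertex v the set of bags containing v is connected in the bag tree. The decomposition is therefore valid. The largest bag has 5 vertices, so the width is 4.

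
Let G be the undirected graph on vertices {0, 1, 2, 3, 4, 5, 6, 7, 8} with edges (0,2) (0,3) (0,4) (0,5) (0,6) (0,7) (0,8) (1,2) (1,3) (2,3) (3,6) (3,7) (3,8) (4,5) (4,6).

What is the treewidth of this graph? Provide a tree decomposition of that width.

Treewidth 2.
One such decomposition:
Bags: B1 = {0, 3, 7}  B2 = {0, 3, 6}  B3 = {0, 4, 6}  B4 = {0, 2, 3}  B5 = {0, 3, 8}  B6 = {0, 4, 5}  B7 = {1, 2, 3}
Tree: B1–B2, B2–B3, B2–B4, B2–B5, B3–B6, B4–B7

Every bag has size at most 3, so the width is 3 − 1 = 2 and tw(G) ≤ 2. On the other hand G contains the 3-clique {0, 3, 8}. A clique must lie in a single bag of any decomposition, so no decomposition can have width below 2. Combining the bounds, tw(G) = 2.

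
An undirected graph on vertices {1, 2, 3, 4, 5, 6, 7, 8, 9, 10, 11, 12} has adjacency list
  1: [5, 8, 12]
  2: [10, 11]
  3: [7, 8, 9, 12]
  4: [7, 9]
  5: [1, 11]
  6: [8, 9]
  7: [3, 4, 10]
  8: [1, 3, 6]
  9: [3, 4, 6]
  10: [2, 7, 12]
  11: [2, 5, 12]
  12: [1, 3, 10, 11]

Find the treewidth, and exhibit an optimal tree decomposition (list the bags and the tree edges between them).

Treewidth 3.
Bags: B1 = {4, 6, 7, 9}  B2 = {3, 6, 7, 9}  B3 = {3, 6, 7, 8}  B4 = {3, 7, 8, 10}  B5 = {3, 8, 10, 12}  B6 = {1, 8, 10, 12}  B7 = {1, 2, 10, 12}  B8 = {1, 2, 11, 12}  B9 = {1, 2, 5, 11}
Tree: B1–B2, B2–B3, B3–B4, B4–B5, B5–B6, B6–B7, B7–B8, B8–B9

The largest bag has 4 vertices, giving width 3; this decomposition certifies tw(G) ≤ 3. For the lower bound: the 4 vertex sets {4,6,9}, {7}, {3}, {1,8,10,12} are disjoint, each induces a connected subgraph, and every pair is joined by at least one edge of G. Contracting each set to a single vertex therefore yields K_{4} as a minor, and since treewidth is minor-monotone, tw(G) ≥ tw(K_{4}) = 3. Therefore the treewidth is 3.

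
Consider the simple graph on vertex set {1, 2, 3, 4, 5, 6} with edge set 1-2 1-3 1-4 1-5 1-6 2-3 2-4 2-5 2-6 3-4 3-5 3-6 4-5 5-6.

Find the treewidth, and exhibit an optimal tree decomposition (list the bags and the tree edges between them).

Each bag holds 5 vertices, so the decomposition has width 4, which upper-bounds the treewidth. For the lower bound, the 5 vertices {1, 2, 3, 4, 5} are pairwise adjacent, and any tree decomposition puts a clique entirely inside one bag — forcing width ≥ 4. Therefore the treewidth is 4.

Treewidth 4.
Bags: B1 = {1, 2, 3, 5, 6}  B2 = {1, 2, 3, 4, 5}
Tree: B1–B2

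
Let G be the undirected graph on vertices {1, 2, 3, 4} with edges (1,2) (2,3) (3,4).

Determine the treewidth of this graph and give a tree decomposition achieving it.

Treewidth 1.
One optimal decomposition is:
Bags: B1 = {1, 2}  B2 = {2, 3}  B3 = {3, 4}
Tree: B1–B2, B2–B3

Each bag holds 2 vertices, so the decomposition has width 1, which upper-bounds the treewidth. Since G has at least one edge (e.g. 1–2), it is not an edgeless graph, so tw(G) ≥ 1. Combining the bounds, tw(G) = 1.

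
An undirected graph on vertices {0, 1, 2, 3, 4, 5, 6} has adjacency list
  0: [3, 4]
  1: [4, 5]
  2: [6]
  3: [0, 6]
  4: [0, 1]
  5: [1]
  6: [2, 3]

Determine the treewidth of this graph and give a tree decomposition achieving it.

The largest bag has 2 vertices, giving width 1; this decomposition certifies tw(G) ≤ 1. Any graph with an edge has treewidth ≥ 1, and G has the edge 5–1. Hence tw(G) = 1 exactly.

Treewidth 1.
Bags: B1 = {1, 5}  B2 = {1, 4}  B3 = {0, 4}  B4 = {0, 3}  B5 = {3, 6}  B6 = {2, 6}
Tree: B1–B2, B2–B3, B3–B4, B4–B5, B5–B6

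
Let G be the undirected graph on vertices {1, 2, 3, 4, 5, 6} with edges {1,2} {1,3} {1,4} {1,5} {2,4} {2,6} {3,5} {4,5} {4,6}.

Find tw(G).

A width-2 tree decomposition is:
Bags: B1 = {1, 2, 4}  B2 = {1, 4, 5}  B3 = {2, 4, 6}  B4 = {1, 3, 5}
Tree: B1–B2, B1–B3, B2–B4
The largest bag has 3 vertices, giving width 2; this decomposition certifies tw(G) ≤ 2. Conversely, {1, 3, 5} is a clique of size 3, and the vertices of any clique must share a bag in every tree decomposition; so some bag has ≥ 3 vertices and tw(G) ≥ 2. Therefore the treewidth is 2.

2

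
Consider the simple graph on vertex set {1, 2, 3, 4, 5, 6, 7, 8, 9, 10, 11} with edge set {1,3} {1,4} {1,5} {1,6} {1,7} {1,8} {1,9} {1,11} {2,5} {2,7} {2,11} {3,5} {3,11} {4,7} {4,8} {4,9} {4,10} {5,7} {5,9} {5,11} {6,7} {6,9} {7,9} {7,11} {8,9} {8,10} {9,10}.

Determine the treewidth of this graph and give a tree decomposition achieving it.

Every bag has size at most 4, so the width is 4 − 1 = 3 and tw(G) ≤ 3. On the other hand G contains the 4-clique {1, 4, 8, 9}. A clique must lie in a single bag of any decomposition, so no decomposition can have width below 3. Therefore the treewidth is 3.

Treewidth 3.
One optimal decomposition is:
Bags: B1 = {1, 4, 7, 9}  B2 = {1, 5, 7, 9}  B3 = {1, 5, 7, 11}  B4 = {1, 4, 8, 9}  B5 = {1, 3, 5, 11}  B6 = {2, 5, 7, 11}  B7 = {1, 6, 7, 9}  B8 = {4, 8, 9, 10}
Tree: B1–B2, B2–B3, B1–B4, B3–B5, B3–B6, B2–B7, B4–B8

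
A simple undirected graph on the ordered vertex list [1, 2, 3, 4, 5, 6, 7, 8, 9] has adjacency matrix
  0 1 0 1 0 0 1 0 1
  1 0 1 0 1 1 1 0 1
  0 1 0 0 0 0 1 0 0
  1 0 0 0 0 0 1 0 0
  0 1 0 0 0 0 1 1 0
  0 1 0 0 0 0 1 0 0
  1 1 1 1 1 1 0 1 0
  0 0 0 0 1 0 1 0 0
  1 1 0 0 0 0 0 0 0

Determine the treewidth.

2

A width-2 tree decomposition is:
Bags: B1 = {2, 3, 7}  B2 = {1, 2, 7}  B3 = {2, 6, 7}  B4 = {2, 5, 7}  B5 = {5, 7, 8}  B6 = {1, 2, 9}  B7 = {1, 4, 7}
Tree: B1–B2, B2–B3, B2–B4, B4–B5, B2–B6, B2–B7
The largest bag has 3 vertices, giving width 2; this decomposition certifies tw(G) ≤ 2. For the lower bound, the 3 vertices {1, 2, 9} are pairwise adjacent, and any tree decomposition puts a clique entirely inside one bag — forcing width ≥ 2. Hence tw(G) = 2 exactly.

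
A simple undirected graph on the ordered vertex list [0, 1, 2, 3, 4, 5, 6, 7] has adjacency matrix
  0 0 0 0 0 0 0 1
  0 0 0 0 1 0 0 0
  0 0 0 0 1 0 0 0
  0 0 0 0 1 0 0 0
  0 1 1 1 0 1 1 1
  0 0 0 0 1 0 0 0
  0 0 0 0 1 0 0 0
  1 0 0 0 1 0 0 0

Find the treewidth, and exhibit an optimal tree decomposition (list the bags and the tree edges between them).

Treewidth 1.
One such decomposition:
Bags: B1 = {4, 5}  B2 = {4, 7}  B3 = {3, 4}  B4 = {0, 7}  B5 = {1, 4}  B6 = {2, 4}  B7 = {4, 6}
Tree: B1–B2, B2–B3, B2–B4, B1–B5, B2–B6, B2–B7

The largest bag has 2 vertices, giving width 1; this decomposition certifies tw(G) ≤ 1. Any graph with an edge has treewidth ≥ 1, and G has the edge 4–5. Therefore the treewidth is 1.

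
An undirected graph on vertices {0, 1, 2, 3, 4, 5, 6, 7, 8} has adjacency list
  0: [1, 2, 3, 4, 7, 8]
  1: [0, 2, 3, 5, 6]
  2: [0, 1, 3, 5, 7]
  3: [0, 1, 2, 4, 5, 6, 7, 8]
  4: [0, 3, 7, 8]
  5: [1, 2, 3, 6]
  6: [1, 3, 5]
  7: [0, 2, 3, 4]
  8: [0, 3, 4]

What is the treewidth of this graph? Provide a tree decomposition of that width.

Each bag holds 4 vertices, so the decomposition has width 3, which upper-bounds the treewidth. For the lower bound, the 4 vertices {0, 3, 4, 8} are pairwise adjacent, and any tree decomposition puts a clique entirely inside one bag — forcing width ≥ 3. The upper and lower bounds meet at 3, so that is the treewidth.

Treewidth 3.
One optimal decomposition is:
Bags: B1 = {0, 1, 2, 3}  B2 = {1, 2, 3, 5}  B3 = {0, 2, 3, 7}  B4 = {0, 3, 4, 7}  B5 = {0, 3, 4, 8}  B6 = {1, 3, 5, 6}
Tree: B1–B2, B1–B3, B3–B4, B4–B5, B2–B6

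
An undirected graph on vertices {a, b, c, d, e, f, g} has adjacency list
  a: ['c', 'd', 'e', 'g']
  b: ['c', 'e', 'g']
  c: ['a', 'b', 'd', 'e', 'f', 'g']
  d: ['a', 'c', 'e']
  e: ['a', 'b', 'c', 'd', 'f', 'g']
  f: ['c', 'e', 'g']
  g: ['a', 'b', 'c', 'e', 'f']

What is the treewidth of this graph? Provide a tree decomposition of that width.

Treewidth 3.
One optimal decomposition is:
Bags: B1 = {a, c, e, g}  B2 = {c, e, f, g}  B3 = {a, c, d, e}  B4 = {b, c, e, g}
Tree: B1–B2, B1–B3, B1–B4

Every bag has size at most 4, so the width is 4 − 1 = 3 and tw(G) ≤ 3. On the other hand G contains the 4-clique {a, c, d, e}. A clique must lie in a single bag of any decomposition, so no decomposition can have width below 3. Combining the bounds, tw(G) = 3.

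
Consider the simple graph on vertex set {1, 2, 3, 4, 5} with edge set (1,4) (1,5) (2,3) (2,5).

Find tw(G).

A width-1 tree decomposition is:
Bags: B1 = {1, 5}  B2 = {2, 5}  B3 = {1, 4}  B4 = {2, 3}
Tree: B1–B2, B1–B3, B2–B4
Every bag has size at most 2, so the width is 2 − 1 = 1 and tw(G) ≤ 1. Any graph with an edge has treewidth ≥ 1, and G has the edge 5–1. Hence tw(G) = 1 exactly.

1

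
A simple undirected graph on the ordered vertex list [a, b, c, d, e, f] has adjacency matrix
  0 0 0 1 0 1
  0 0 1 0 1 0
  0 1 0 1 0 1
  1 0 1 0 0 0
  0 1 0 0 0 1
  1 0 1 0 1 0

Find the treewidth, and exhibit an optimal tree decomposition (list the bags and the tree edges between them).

The largest bag has 3 vertices, giving width 2; this decomposition certifies tw(G) ≤ 2. The edges d–a–f–c–d form a cycle, so G is not a tree and its treewidth is at least 2. Hence tw(G) = 2 exactly.

Treewidth 2.
One such decomposition:
Bags: B1 = {a, c, d}  B2 = {a, c, f}  B3 = {b, c, f}  B4 = {b, e, f}
Tree: B1–B2, B2–B3, B3–B4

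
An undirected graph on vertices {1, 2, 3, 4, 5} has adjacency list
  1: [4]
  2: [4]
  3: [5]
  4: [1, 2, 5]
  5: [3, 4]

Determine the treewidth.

A width-1 tree decomposition is:
Bags: B1 = {4, 5}  B2 = {1, 4}  B3 = {3, 5}  B4 = {2, 4}
Tree: B1–B2, B1–B3, B2–B4
The largest bag has 2 vertices, giving width 1; this decomposition certifies tw(G) ≤ 1. G has an edge, so its treewidth is at least 1. Hence tw(G) = 1 exactly.

1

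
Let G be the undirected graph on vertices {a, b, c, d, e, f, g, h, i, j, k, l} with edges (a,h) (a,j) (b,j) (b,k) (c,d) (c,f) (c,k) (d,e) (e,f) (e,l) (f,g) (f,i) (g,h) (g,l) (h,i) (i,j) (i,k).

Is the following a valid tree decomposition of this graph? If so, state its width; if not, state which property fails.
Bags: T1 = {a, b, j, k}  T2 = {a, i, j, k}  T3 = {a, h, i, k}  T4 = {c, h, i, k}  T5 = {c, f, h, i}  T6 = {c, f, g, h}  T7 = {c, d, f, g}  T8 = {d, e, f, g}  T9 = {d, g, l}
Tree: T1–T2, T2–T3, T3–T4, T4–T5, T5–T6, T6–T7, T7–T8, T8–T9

No — edge (e,l) lies in no bag.

A tree decomposition must satisfy three properties: every vertex lies in some bag; for every edge, both endpoints lie together in some bag; and for every vertex, the bags containing it form a connected subtree. Here edge (e,l) lies in no bag, so the decomposition is invalid.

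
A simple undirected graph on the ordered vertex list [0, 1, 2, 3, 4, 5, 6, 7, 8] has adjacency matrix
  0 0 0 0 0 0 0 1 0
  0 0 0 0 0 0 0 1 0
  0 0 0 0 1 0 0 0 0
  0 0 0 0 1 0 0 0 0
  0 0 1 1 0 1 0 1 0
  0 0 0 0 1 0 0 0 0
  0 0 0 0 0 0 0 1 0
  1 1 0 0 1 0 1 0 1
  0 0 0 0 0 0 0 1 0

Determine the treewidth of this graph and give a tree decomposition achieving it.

The largest bag has 2 vertices, giving width 1; this decomposition certifies tw(G) ≤ 1. Since G has at least one edge (e.g. 4–7), it is not an edgeless graph, so tw(G) ≥ 1. Therefore the treewidth is 1.

Treewidth 1.
Bags: B1 = {4, 7}  B2 = {7, 8}  B3 = {1, 7}  B4 = {2, 4}  B5 = {0, 7}  B6 = {6, 7}  B7 = {4, 5}  B8 = {3, 4}
Tree: B1–B2, B2–B3, B1–B4, B2–B5, B1–B6, B4–B7, B1–B8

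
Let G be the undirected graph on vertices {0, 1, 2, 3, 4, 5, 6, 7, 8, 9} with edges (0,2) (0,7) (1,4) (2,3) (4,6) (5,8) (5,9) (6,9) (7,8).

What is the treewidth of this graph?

A width-1 tree decomposition is:
Bags: B1 = {1, 4}  B2 = {4, 6}  B3 = {6, 9}  B4 = {5, 9}  B5 = {5, 8}  B6 = {7, 8}  B7 = {0, 7}  B8 = {0, 2}  B9 = {2, 3}
Tree: B1–B2, B2–B3, B3–B4, B4–B5, B5–B6, B6–B7, B7–B8, B8–B9
Every bag has size at most 2, so the width is 2 − 1 = 1 and tw(G) ≤ 1. Since G has at least one edge (e.g. 1–4), it is not an edgeless graph, so tw(G) ≥ 1. Therefore the treewidth is 1.

1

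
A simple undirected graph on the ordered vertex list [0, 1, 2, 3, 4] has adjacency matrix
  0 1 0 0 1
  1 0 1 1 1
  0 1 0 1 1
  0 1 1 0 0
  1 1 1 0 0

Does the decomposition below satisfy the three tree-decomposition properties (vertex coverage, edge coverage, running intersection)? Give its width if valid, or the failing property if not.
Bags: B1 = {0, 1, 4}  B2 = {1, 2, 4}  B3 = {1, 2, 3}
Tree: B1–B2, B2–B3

Yes; width 2.

Vertex coverage: the bags together contain {0, 1, 2, 3, 4}, the full vertex set. Edge coverage: each edge of G has both endpoints in at least one bag. Running intersection: for every vertex, the bags containing it form a connected subtree. All three properties hold, so this is a valid tree decomposition of width max|bag| − 1 = 2, and hence tw(G) ≤ 2.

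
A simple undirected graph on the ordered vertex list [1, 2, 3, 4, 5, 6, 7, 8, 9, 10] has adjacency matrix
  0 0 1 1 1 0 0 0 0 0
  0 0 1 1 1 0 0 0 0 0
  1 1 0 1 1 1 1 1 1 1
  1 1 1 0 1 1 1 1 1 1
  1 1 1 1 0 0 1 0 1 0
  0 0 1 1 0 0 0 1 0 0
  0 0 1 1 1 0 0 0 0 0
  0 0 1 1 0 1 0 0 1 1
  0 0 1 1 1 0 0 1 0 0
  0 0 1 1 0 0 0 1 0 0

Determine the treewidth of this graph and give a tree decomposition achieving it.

The largest bag has 4 vertices, giving width 3; this decomposition certifies tw(G) ≤ 3. Conversely, {3, 4, 8, 9} is a clique of size 4, and the vertices of any clique must share a bag in every tree decomposition; so some bag has ≥ 4 vertices and tw(G) ≥ 3. The upper and lower bounds meet at 3, so that is the treewidth.

Treewidth 3.
Bags: B1 = {3, 4, 8, 9}  B2 = {3, 4, 6, 8}  B3 = {3, 4, 5, 9}  B4 = {3, 4, 5, 7}  B5 = {1, 3, 4, 5}  B6 = {3, 4, 8, 10}  B7 = {2, 3, 4, 5}
Tree: B1–B2, B1–B3, B3–B4, B3–B5, B1–B6, B3–B7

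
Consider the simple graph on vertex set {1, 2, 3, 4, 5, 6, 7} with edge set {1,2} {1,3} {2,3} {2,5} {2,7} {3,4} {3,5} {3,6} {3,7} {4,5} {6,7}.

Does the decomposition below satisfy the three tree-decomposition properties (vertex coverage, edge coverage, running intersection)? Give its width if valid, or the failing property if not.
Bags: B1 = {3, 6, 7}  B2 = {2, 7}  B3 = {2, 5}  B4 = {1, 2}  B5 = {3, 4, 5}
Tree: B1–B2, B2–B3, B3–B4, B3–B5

No — edge (3,2) lies in no bag.

A tree decomposition must satisfy three properties: every vertex lies in some bag; for every edge, both endpoints lie together in some bag; and for every vertex, the bags containing it form a connected subtree. Here edge (3,2) lies in no bag, so the decomposition is invalid.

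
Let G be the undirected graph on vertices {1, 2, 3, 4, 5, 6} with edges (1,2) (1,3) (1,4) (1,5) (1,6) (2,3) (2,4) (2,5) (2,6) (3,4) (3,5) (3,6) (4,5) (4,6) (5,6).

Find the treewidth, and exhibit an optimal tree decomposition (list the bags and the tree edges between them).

With just one bag of size 6, the width is 6 − 1 = 5, so tw(G) ≤ 5. For the lower bound, the 6 vertices {1, 2, 3, 4, 5, 6} are pairwise adjacent, and any tree decomposition puts a clique entirely inside one bag — forcing width ≥ 5. Combining the bounds, tw(G) = 5.

Treewidth 5.
One such decomposition:
Bags: B1 = {1, 2, 3, 4, 5, 6}
Tree: (single bag)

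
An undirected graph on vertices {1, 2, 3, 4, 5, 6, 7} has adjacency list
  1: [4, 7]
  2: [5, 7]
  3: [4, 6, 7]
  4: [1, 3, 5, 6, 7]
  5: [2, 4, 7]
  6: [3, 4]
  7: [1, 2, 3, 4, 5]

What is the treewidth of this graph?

A width-2 tree decomposition is:
Bags: B1 = {4, 5, 7}  B2 = {1, 4, 7}  B3 = {3, 4, 7}  B4 = {2, 5, 7}  B5 = {3, 4, 6}
Tree: B1–B2, B2–B3, B1–B4, B3–B5
The largest bag has 3 vertices, giving width 2; this decomposition certifies tw(G) ≤ 2. On the other hand G contains the 3-clique {2, 5, 7}. A clique must lie in a single bag of any decomposition, so no decomposition can have width below 2. Therefore the treewidth is 2.

2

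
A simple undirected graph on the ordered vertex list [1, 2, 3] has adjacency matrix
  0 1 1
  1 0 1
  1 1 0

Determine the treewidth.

A width-2 tree decomposition is:
Bags: B1 = {1, 2, 3}
Tree: (single bag)
A single bag containing all 3 vertices is trivially a valid decomposition of width 2. On the other hand G contains the 3-clique {1, 2, 3}. A clique must lie in a single bag of any decomposition, so no decomposition can have width below 2. Therefore the treewidth is 2.

2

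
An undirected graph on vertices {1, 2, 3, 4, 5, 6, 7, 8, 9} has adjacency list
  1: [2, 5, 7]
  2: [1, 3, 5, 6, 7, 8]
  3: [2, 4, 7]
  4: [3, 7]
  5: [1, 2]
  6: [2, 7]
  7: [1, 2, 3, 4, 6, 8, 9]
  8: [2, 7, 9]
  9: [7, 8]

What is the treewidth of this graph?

A width-2 tree decomposition is:
Bags: B1 = {2, 3, 7}  B2 = {2, 7, 8}  B3 = {1, 2, 7}  B4 = {3, 4, 7}  B5 = {2, 6, 7}  B6 = {1, 2, 5}  B7 = {7, 8, 9}
Tree: B1–B2, B1–B3, B1–B4, B1–B5, B3–B6, B2–B7
The largest bag has 3 vertices, giving width 2; this decomposition certifies tw(G) ≤ 2. On the other hand G contains the 3-clique {1, 2, 5}. A clique must lie in a single bag of any decomposition, so no decomposition can have width below 2. Combining the bounds, tw(G) = 2.

2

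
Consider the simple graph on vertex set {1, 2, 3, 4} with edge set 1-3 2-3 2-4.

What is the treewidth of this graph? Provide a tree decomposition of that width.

The largest bag has 2 vertices, giving width 1; this decomposition certifies tw(G) ≤ 1. Since G has at least one edge (e.g. 1–3), it is not an edgeless graph, so tw(G) ≥ 1. Therefore the treewidth is 1.

Treewidth 1.
One such decomposition:
Bags: B1 = {1, 3}  B2 = {2, 3}  B3 = {2, 4}
Tree: B1–B2, B2–B3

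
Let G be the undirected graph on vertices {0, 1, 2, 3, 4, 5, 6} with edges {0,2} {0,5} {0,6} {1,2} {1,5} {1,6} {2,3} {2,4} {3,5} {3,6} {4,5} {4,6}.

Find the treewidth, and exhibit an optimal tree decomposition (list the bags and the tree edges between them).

Treewidth 3.
One optimal decomposition is:
Bags: B1 = {2, 4, 5, 6}  B2 = {2, 3, 5, 6}  B3 = {1, 2, 5, 6}  B4 = {0, 2, 5, 6}
Tree: B1–B2, B2–B3, B3–B4

Every bag has size at most 4, so the width is 4 − 1 = 3 and tw(G) ≤ 3. For the lower bound: the 4 vertex sets {4,6}, {2,3}, {5}, {1} are disjoint, each induces a connected subgraph, and every pair is joined by at least one edge of G. Contracting each set to a single vertex therefore yields K_{4} as a minor, and since treewidth is minor-monotone, tw(G) ≥ tw(K_{4}) = 3. Hence tw(G) = 3 exactly.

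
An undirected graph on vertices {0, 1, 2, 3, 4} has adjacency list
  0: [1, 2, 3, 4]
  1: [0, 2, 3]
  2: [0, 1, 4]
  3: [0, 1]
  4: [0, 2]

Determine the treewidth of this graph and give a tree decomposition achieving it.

Treewidth 2.
Bags: B1 = {0, 2, 4}  B2 = {0, 1, 2}  B3 = {0, 1, 3}
Tree: B1–B2, B2–B3

Each bag holds 3 vertices, so the decomposition has width 2, which upper-bounds the treewidth. For the lower bound, the 3 vertices {0, 1, 2} are pairwise adjacent, and any tree decomposition puts a clique entirely inside one bag — forcing width ≥ 2. Hence tw(G) = 2 exactly.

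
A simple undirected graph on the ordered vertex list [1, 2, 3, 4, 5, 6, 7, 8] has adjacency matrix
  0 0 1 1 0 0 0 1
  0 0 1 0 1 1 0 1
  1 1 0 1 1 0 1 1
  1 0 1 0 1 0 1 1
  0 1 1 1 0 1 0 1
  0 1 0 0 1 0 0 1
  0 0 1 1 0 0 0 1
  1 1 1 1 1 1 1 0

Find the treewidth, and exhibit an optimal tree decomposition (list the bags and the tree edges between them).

The largest bag has 4 vertices, giving width 3; this decomposition certifies tw(G) ≤ 3. On the other hand G contains the 4-clique {2, 3, 5, 8}. A clique must lie in a single bag of any decomposition, so no decomposition can have width below 3. Combining the bounds, tw(G) = 3.

Treewidth 3.
One optimal decomposition is:
Bags: B1 = {3, 4, 7, 8}  B2 = {3, 4, 5, 8}  B3 = {1, 3, 4, 8}  B4 = {2, 3, 5, 8}  B5 = {2, 5, 6, 8}
Tree: B1–B2, B1–B3, B2–B4, B4–B5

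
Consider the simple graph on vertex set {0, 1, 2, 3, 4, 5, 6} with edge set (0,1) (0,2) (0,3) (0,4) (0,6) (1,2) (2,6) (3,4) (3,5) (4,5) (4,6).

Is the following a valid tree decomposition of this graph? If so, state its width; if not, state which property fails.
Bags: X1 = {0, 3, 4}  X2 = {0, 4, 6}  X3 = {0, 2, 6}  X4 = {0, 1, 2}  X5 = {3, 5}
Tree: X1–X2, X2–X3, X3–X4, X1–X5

A tree decomposition must satisfy three properties: every vertex lies in some bag; for every edge, both endpoints lie together in some bag; and for every vertex, the bags containing it form a connected subtree. Here edge (4,5) lies in no bag, so the decomposition is invalid.

No — edge (4,5) lies in no bag.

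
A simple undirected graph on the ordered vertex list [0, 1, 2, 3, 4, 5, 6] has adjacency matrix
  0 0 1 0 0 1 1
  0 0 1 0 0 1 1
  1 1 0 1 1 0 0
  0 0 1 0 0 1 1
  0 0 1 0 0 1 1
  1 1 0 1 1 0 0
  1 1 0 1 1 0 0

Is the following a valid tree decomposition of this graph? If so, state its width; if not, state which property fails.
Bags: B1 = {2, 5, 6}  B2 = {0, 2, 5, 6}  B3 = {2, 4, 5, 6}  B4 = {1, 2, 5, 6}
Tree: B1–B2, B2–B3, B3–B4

No — vertex 3 appears in no bag.

A tree decomposition must satisfy three properties: every vertex lies in some bag; for every edge, both endpoints lie together in some bag; and for every vertex, the bags containing it form a connected subtree. Here vertex 3 appears in no bag, so the decomposition is invalid.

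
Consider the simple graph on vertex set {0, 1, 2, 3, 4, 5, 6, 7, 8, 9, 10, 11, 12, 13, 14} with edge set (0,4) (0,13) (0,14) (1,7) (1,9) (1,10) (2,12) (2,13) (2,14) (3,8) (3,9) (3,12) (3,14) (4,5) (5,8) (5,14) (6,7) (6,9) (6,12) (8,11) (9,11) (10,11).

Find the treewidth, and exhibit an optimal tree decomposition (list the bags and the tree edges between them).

Treewidth 3.
One optimal decomposition is:
Bags: B1 = {0, 2, 4, 13}  B2 = {0, 2, 4, 14}  B3 = {2, 4, 5, 14}  B4 = {2, 5, 12, 14}  B5 = {3, 5, 12, 14}  B6 = {3, 5, 8, 12}  B7 = {3, 6, 8, 12}  B8 = {3, 6, 8, 9}  B9 = {6, 8, 9, 11}  B10 = {6, 7, 9, 11}  B11 = {1, 7, 9, 11}  B12 = {1, 7, 10, 11}
Tree: B1–B2, B2–B3, B3–B4, B4–B5, B5–B6, B6–B7, B7–B8, B8–B9, B9–B10, B10–B11, B11–B12

The largest bag has 4 vertices, giving width 3; this decomposition certifies tw(G) ≤ 3. For the lower bound: the 4 vertex sets {0,4,13}, {2}, {14}, {3,5,8,12} are disjoint, each induces a connected subgraph, and every pair is joined by at least one edge of G. Contracting each set to a single vertex therefore yields K_{4} as a minor, and since treewidth is minor-monotone, tw(G) ≥ tw(K_{4}) = 3. The upper and lower bounds meet at 3, so that is the treewidth.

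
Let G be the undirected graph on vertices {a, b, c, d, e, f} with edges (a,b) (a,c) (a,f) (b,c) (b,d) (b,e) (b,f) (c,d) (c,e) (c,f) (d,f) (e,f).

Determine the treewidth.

A width-3 tree decomposition is:
Bags: B1 = {b, c, d, f}  B2 = {b, c, e, f}  B3 = {a, b, c, f}
Tree: B1–B2, B1–B3
The largest bag has 4 vertices, giving width 3; this decomposition certifies tw(G) ≤ 3. For the lower bound, the 4 vertices {b, c, d, f} are pairwise adjacent, and any tree decomposition puts a clique entirely inside one bag — forcing width ≥ 3. Combining the bounds, tw(G) = 3.

3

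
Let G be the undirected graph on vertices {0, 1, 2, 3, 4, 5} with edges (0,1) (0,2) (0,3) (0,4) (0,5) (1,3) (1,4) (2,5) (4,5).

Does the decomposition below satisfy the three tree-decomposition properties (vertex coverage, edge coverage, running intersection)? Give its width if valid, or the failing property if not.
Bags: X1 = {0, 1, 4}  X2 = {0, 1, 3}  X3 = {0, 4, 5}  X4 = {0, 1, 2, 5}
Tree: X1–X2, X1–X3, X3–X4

No — bags containing vertex 1 are not connected in the tree.

A tree decomposition must satisfy three properties: every vertex lies in some bag; for every edge, both endpoints lie together in some bag; and for every vertex, the bags containing it form a connected subtree. Here bags containing vertex 1 are not connected in the tree, so the decomposition is invalid.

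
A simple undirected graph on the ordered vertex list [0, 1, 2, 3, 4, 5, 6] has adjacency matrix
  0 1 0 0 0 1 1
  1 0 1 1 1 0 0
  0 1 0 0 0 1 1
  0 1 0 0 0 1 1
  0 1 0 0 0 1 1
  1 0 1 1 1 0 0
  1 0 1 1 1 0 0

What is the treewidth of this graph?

A width-3 tree decomposition is:
Bags: B1 = {1, 4, 5, 6}  B2 = {1, 2, 5, 6}  B3 = {1, 3, 5, 6}  B4 = {0, 1, 5, 6}
Tree: B1–B2, B2–B3, B3–B4
Every bag has size at most 4, so the width is 4 − 1 = 3 and tw(G) ≤ 3. For the lower bound: the 4 vertex sets {1,4}, {2,6}, {5}, {3} are disjoint, each induces a connected subgraph, and every pair is joined by at least one edge of G. Contracting each set to a single vertex therefore yields K_{4} as a minor, and since treewidth is minor-monotone, tw(G) ≥ tw(K_{4}) = 3. The upper and lower bounds meet at 3, so that is the treewidth.

3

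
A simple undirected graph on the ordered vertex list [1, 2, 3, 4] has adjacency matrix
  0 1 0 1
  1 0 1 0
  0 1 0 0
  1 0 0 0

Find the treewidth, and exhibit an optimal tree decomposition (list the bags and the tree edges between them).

Every bag has size at most 2, so the width is 2 − 1 = 1 and tw(G) ≤ 1. Since G has at least one edge (e.g. 2–1), it is not an edgeless graph, so tw(G) ≥ 1. The upper and lower bounds meet at 1, so that is the treewidth.

Treewidth 1.
One optimal decomposition is:
Bags: B1 = {1, 2}  B2 = {1, 4}  B3 = {2, 3}
Tree: B1–B2, B1–B3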